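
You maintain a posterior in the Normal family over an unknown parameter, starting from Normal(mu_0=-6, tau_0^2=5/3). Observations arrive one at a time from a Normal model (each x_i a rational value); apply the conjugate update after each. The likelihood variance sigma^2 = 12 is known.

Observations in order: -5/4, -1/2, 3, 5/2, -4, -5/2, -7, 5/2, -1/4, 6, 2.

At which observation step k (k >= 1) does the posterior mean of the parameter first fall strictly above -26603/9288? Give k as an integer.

k = 10

obs 1: x=-5/4 → posterior Normal(-889/164, 60/41)
obs 2: x=-1/2 → posterior Normal(-899/184, 30/23)
obs 3: x=3 → posterior Normal(-839/204, 20/17)
obs 4: x=5/2 → posterior Normal(-789/224, 15/14)
obs 5: x=-4 → posterior Normal(-869/244, 60/61)
obs 6: x=-5/2 → posterior Normal(-919/264, 10/11)
obs 7: x=-7 → posterior Normal(-1059/284, 60/71)
obs 8: x=5/2 → posterior Normal(-1009/304, 15/19)
obs 9: x=-1/4 → posterior Normal(-169/54, 20/27)
obs 10: x=6 → posterior Normal(-447/172, 30/43)
obs 11: x=2 → posterior Normal(-61/26, 60/91)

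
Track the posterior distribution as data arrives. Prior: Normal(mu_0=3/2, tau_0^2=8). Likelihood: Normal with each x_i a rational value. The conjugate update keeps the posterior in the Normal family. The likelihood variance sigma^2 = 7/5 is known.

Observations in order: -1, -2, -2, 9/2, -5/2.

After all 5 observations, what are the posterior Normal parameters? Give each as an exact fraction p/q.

mu_0=-73/138, tau_0^2=56/207

obs 1: x=-1 → posterior Normal(-59/94, 56/47)
obs 2: x=-2 → posterior Normal(-73/58, 56/87)
obs 3: x=-2 → posterior Normal(-379/254, 56/127)
obs 4: x=9/2 → posterior Normal(-19/334, 56/167)
obs 5: x=-5/2 → posterior Normal(-73/138, 56/207)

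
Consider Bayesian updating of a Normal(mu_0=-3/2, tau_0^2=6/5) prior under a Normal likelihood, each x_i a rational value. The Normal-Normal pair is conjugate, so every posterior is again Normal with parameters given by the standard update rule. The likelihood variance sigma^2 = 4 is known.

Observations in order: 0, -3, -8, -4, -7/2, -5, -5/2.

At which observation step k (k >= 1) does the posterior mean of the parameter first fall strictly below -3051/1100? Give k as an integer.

obs 1: x=0 → posterior Normal(-15/13, 12/13)
obs 2: x=-3 → posterior Normal(-3/2, 3/4)
obs 3: x=-8 → posterior Normal(-48/19, 12/19)
obs 4: x=-4 → posterior Normal(-30/11, 6/11)
obs 5: x=-7/2 → posterior Normal(-141/50, 12/25)
obs 6: x=-5 → posterior Normal(-171/56, 3/7)
obs 7: x=-5/2 → posterior Normal(-3, 12/31)

k = 5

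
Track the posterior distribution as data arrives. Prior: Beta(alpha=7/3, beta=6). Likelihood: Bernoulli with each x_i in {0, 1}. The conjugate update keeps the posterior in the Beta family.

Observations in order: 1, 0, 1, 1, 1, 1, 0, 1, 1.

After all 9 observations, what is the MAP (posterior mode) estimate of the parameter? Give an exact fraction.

25/46

obs 1: x=1 → posterior Beta(10/3, 6)
obs 2: x=0 → posterior Beta(10/3, 7)
obs 3: x=1 → posterior Beta(13/3, 7)
obs 4: x=1 → posterior Beta(16/3, 7)
obs 5: x=1 → posterior Beta(19/3, 7)
obs 6: x=1 → posterior Beta(22/3, 7)
obs 7: x=0 → posterior Beta(22/3, 8)
obs 8: x=1 → posterior Beta(25/3, 8)
obs 9: x=1 → posterior Beta(28/3, 8)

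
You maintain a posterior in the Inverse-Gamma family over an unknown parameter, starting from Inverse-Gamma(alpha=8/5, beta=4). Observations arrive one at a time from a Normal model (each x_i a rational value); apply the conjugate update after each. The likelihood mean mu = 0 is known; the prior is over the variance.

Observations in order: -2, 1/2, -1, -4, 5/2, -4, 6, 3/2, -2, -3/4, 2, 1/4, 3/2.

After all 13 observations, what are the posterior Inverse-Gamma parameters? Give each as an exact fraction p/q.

obs 1: x=-2 → posterior Inverse-Gamma(21/10, 6)
obs 2: x=1/2 → posterior Inverse-Gamma(13/5, 49/8)
obs 3: x=-1 → posterior Inverse-Gamma(31/10, 53/8)
obs 4: x=-4 → posterior Inverse-Gamma(18/5, 117/8)
obs 5: x=5/2 → posterior Inverse-Gamma(41/10, 71/4)
obs 6: x=-4 → posterior Inverse-Gamma(23/5, 103/4)
obs 7: x=6 → posterior Inverse-Gamma(51/10, 175/4)
obs 8: x=3/2 → posterior Inverse-Gamma(28/5, 359/8)
obs 9: x=-2 → posterior Inverse-Gamma(61/10, 375/8)
obs 10: x=-3/4 → posterior Inverse-Gamma(33/5, 1509/32)
obs 11: x=2 → posterior Inverse-Gamma(71/10, 1573/32)
obs 12: x=1/4 → posterior Inverse-Gamma(38/5, 787/16)
obs 13: x=3/2 → posterior Inverse-Gamma(81/10, 805/16)

alpha=81/10, beta=805/16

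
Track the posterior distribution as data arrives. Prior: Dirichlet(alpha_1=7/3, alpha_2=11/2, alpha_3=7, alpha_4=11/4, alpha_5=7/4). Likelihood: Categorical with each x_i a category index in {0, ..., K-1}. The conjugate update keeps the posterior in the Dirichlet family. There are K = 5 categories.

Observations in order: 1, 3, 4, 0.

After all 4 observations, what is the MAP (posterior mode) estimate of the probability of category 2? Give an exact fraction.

obs 1: x=1 → posterior Dirichlet(7/3, 13/2, 7, 11/4, 7/4)
obs 2: x=3 → posterior Dirichlet(7/3, 13/2, 7, 15/4, 7/4)
obs 3: x=4 → posterior Dirichlet(7/3, 13/2, 7, 15/4, 11/4)
obs 4: x=0 → posterior Dirichlet(10/3, 13/2, 7, 15/4, 11/4)

18/55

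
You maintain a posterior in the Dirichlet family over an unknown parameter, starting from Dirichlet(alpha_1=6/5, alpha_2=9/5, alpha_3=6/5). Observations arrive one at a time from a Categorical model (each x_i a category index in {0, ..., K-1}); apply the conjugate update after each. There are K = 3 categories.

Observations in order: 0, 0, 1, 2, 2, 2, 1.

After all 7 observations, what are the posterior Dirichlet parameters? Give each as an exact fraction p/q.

obs 1: x=0 → posterior Dirichlet(11/5, 9/5, 6/5)
obs 2: x=0 → posterior Dirichlet(16/5, 9/5, 6/5)
obs 3: x=1 → posterior Dirichlet(16/5, 14/5, 6/5)
obs 4: x=2 → posterior Dirichlet(16/5, 14/5, 11/5)
obs 5: x=2 → posterior Dirichlet(16/5, 14/5, 16/5)
obs 6: x=2 → posterior Dirichlet(16/5, 14/5, 21/5)
obs 7: x=1 → posterior Dirichlet(16/5, 19/5, 21/5)

alpha_1=16/5, alpha_2=19/5, alpha_3=21/5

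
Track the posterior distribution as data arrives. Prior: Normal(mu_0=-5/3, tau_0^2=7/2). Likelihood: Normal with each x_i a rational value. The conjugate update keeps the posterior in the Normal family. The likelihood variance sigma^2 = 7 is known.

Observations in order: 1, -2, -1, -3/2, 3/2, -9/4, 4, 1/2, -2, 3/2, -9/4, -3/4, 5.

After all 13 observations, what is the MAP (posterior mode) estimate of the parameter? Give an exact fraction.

obs 1: x=1 → posterior Normal(-7/9, 7/3)
obs 2: x=-2 → posterior Normal(-13/12, 7/4)
obs 3: x=-1 → posterior Normal(-16/15, 7/5)
obs 4: x=-3/2 → posterior Normal(-41/36, 7/6)
obs 5: x=3/2 → posterior Normal(-16/21, 1)
obs 6: x=-9/4 → posterior Normal(-91/96, 7/8)
obs 7: x=4 → posterior Normal(-43/108, 7/9)
obs 8: x=1/2 → posterior Normal(-37/120, 7/10)
obs 9: x=-2 → posterior Normal(-61/132, 7/11)
obs 10: x=3/2 → posterior Normal(-43/144, 7/12)
obs 11: x=-9/4 → posterior Normal(-35/78, 7/13)
obs 12: x=-3/4 → posterior Normal(-79/168, 1/2)
obs 13: x=5 → posterior Normal(-19/180, 7/15)

-19/180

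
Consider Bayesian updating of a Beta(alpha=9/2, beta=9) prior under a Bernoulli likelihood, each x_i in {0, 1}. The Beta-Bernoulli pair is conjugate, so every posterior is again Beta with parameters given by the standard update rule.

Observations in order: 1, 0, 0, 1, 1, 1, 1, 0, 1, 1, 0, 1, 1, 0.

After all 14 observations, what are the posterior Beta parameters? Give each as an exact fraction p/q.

obs 1: x=1 → posterior Beta(11/2, 9)
obs 2: x=0 → posterior Beta(11/2, 10)
obs 3: x=0 → posterior Beta(11/2, 11)
obs 4: x=1 → posterior Beta(13/2, 11)
obs 5: x=1 → posterior Beta(15/2, 11)
obs 6: x=1 → posterior Beta(17/2, 11)
obs 7: x=1 → posterior Beta(19/2, 11)
obs 8: x=0 → posterior Beta(19/2, 12)
obs 9: x=1 → posterior Beta(21/2, 12)
obs 10: x=1 → posterior Beta(23/2, 12)
obs 11: x=0 → posterior Beta(23/2, 13)
obs 12: x=1 → posterior Beta(25/2, 13)
obs 13: x=1 → posterior Beta(27/2, 13)
obs 14: x=0 → posterior Beta(27/2, 14)

alpha=27/2, beta=14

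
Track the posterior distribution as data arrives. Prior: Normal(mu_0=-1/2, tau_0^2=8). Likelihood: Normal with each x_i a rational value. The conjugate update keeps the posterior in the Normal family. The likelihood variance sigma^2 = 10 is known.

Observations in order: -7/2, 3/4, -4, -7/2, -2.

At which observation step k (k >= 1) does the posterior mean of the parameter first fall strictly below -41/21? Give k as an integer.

obs 1: x=-7/2 → posterior Normal(-11/6, 40/9)
obs 2: x=3/4 → posterior Normal(-27/26, 40/13)
obs 3: x=-4 → posterior Normal(-59/34, 40/17)
obs 4: x=-7/2 → posterior Normal(-29/14, 40/21)
obs 5: x=-2 → posterior Normal(-103/50, 8/5)

k = 4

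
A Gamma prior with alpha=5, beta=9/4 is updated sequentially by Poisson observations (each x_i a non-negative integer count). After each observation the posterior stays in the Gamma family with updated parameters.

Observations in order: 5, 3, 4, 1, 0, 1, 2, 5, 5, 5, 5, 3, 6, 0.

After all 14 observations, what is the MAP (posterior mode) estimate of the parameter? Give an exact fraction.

196/65

obs 1: x=5 → posterior Gamma(10, 13/4)
obs 2: x=3 → posterior Gamma(13, 17/4)
obs 3: x=4 → posterior Gamma(17, 21/4)
obs 4: x=1 → posterior Gamma(18, 25/4)
obs 5: x=0 → posterior Gamma(18, 29/4)
obs 6: x=1 → posterior Gamma(19, 33/4)
obs 7: x=2 → posterior Gamma(21, 37/4)
obs 8: x=5 → posterior Gamma(26, 41/4)
obs 9: x=5 → posterior Gamma(31, 45/4)
obs 10: x=5 → posterior Gamma(36, 49/4)
obs 11: x=5 → posterior Gamma(41, 53/4)
obs 12: x=3 → posterior Gamma(44, 57/4)
obs 13: x=6 → posterior Gamma(50, 61/4)
obs 14: x=0 → posterior Gamma(50, 65/4)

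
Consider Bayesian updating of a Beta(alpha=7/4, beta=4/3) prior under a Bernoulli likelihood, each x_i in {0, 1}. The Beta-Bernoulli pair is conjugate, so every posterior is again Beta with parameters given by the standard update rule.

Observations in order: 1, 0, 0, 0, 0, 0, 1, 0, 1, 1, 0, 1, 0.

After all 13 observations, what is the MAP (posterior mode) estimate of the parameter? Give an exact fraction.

obs 1: x=1 → posterior Beta(11/4, 4/3)
obs 2: x=0 → posterior Beta(11/4, 7/3)
obs 3: x=0 → posterior Beta(11/4, 10/3)
obs 4: x=0 → posterior Beta(11/4, 13/3)
obs 5: x=0 → posterior Beta(11/4, 16/3)
obs 6: x=0 → posterior Beta(11/4, 19/3)
obs 7: x=1 → posterior Beta(15/4, 19/3)
obs 8: x=0 → posterior Beta(15/4, 22/3)
obs 9: x=1 → posterior Beta(19/4, 22/3)
obs 10: x=1 → posterior Beta(23/4, 22/3)
obs 11: x=0 → posterior Beta(23/4, 25/3)
obs 12: x=1 → posterior Beta(27/4, 25/3)
obs 13: x=0 → posterior Beta(27/4, 28/3)

69/169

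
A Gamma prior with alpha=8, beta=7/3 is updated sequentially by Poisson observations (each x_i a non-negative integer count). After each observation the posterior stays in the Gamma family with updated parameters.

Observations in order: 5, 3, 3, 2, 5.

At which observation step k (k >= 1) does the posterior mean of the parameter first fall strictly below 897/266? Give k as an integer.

obs 1: x=5 → posterior Gamma(13, 10/3)
obs 2: x=3 → posterior Gamma(16, 13/3)
obs 3: x=3 → posterior Gamma(19, 16/3)
obs 4: x=2 → posterior Gamma(21, 19/3)
obs 5: x=5 → posterior Gamma(26, 22/3)

k = 4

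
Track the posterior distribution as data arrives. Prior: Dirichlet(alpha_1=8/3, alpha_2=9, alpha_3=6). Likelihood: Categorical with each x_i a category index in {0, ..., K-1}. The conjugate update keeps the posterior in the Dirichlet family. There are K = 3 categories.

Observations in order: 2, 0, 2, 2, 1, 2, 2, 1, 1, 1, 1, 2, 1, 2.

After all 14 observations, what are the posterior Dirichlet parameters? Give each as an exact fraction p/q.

alpha_1=11/3, alpha_2=15, alpha_3=13

obs 1: x=2 → posterior Dirichlet(8/3, 9, 7)
obs 2: x=0 → posterior Dirichlet(11/3, 9, 7)
obs 3: x=2 → posterior Dirichlet(11/3, 9, 8)
obs 4: x=2 → posterior Dirichlet(11/3, 9, 9)
obs 5: x=1 → posterior Dirichlet(11/3, 10, 9)
obs 6: x=2 → posterior Dirichlet(11/3, 10, 10)
obs 7: x=2 → posterior Dirichlet(11/3, 10, 11)
obs 8: x=1 → posterior Dirichlet(11/3, 11, 11)
obs 9: x=1 → posterior Dirichlet(11/3, 12, 11)
obs 10: x=1 → posterior Dirichlet(11/3, 13, 11)
obs 11: x=1 → posterior Dirichlet(11/3, 14, 11)
obs 12: x=2 → posterior Dirichlet(11/3, 14, 12)
obs 13: x=1 → posterior Dirichlet(11/3, 15, 12)
obs 14: x=2 → posterior Dirichlet(11/3, 15, 13)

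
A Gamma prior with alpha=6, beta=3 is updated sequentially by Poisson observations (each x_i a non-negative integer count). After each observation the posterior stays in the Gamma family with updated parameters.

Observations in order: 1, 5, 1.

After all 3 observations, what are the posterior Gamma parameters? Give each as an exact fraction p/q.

obs 1: x=1 → posterior Gamma(7, 4)
obs 2: x=5 → posterior Gamma(12, 5)
obs 3: x=1 → posterior Gamma(13, 6)

alpha=13, beta=6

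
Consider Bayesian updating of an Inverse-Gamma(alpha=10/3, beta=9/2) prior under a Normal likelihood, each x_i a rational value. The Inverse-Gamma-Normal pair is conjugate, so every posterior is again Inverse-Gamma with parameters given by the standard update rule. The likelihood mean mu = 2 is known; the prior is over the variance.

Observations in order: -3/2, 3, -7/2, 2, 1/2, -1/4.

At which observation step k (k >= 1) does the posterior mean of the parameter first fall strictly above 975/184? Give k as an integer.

k = 3

obs 1: x=-3/2 → posterior Inverse-Gamma(23/6, 85/8)
obs 2: x=3 → posterior Inverse-Gamma(13/3, 89/8)
obs 3: x=-7/2 → posterior Inverse-Gamma(29/6, 105/4)
obs 4: x=2 → posterior Inverse-Gamma(16/3, 105/4)
obs 5: x=1/2 → posterior Inverse-Gamma(35/6, 219/8)
obs 6: x=-1/4 → posterior Inverse-Gamma(19/3, 957/32)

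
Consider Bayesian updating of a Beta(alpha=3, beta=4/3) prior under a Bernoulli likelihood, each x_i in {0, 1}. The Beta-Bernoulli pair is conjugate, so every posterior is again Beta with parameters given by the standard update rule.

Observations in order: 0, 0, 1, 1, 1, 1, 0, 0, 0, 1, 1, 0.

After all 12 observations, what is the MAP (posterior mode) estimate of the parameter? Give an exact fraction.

24/43

obs 1: x=0 → posterior Beta(3, 7/3)
obs 2: x=0 → posterior Beta(3, 10/3)
obs 3: x=1 → posterior Beta(4, 10/3)
obs 4: x=1 → posterior Beta(5, 10/3)
obs 5: x=1 → posterior Beta(6, 10/3)
obs 6: x=1 → posterior Beta(7, 10/3)
obs 7: x=0 → posterior Beta(7, 13/3)
obs 8: x=0 → posterior Beta(7, 16/3)
obs 9: x=0 → posterior Beta(7, 19/3)
obs 10: x=1 → posterior Beta(8, 19/3)
obs 11: x=1 → posterior Beta(9, 19/3)
obs 12: x=0 → posterior Beta(9, 22/3)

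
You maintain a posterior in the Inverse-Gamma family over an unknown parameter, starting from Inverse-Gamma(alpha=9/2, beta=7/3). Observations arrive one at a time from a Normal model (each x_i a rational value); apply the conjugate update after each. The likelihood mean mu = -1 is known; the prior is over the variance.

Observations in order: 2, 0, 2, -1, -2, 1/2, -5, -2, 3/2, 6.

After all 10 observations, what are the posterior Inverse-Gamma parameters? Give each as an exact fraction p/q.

alpha=19/2, beta=595/12

obs 1: x=2 → posterior Inverse-Gamma(5, 41/6)
obs 2: x=0 → posterior Inverse-Gamma(11/2, 22/3)
obs 3: x=2 → posterior Inverse-Gamma(6, 71/6)
obs 4: x=-1 → posterior Inverse-Gamma(13/2, 71/6)
obs 5: x=-2 → posterior Inverse-Gamma(7, 37/3)
obs 6: x=1/2 → posterior Inverse-Gamma(15/2, 323/24)
obs 7: x=-5 → posterior Inverse-Gamma(8, 515/24)
obs 8: x=-2 → posterior Inverse-Gamma(17/2, 527/24)
obs 9: x=3/2 → posterior Inverse-Gamma(9, 301/12)
obs 10: x=6 → posterior Inverse-Gamma(19/2, 595/12)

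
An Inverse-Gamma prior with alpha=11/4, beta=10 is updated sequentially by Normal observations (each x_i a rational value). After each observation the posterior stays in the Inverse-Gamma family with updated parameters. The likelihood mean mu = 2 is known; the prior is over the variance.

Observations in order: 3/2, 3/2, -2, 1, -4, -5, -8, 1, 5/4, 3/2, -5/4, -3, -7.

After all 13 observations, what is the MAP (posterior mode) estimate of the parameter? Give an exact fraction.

obs 1: x=3/2 → posterior Inverse-Gamma(13/4, 81/8)
obs 2: x=3/2 → posterior Inverse-Gamma(15/4, 41/4)
obs 3: x=-2 → posterior Inverse-Gamma(17/4, 73/4)
obs 4: x=1 → posterior Inverse-Gamma(19/4, 75/4)
obs 5: x=-4 → posterior Inverse-Gamma(21/4, 147/4)
obs 6: x=-5 → posterior Inverse-Gamma(23/4, 245/4)
obs 7: x=-8 → posterior Inverse-Gamma(25/4, 445/4)
obs 8: x=1 → posterior Inverse-Gamma(27/4, 447/4)
obs 9: x=5/4 → posterior Inverse-Gamma(29/4, 3585/32)
obs 10: x=3/2 → posterior Inverse-Gamma(31/4, 3589/32)
obs 11: x=-5/4 → posterior Inverse-Gamma(33/4, 1879/16)
obs 12: x=-3 → posterior Inverse-Gamma(35/4, 2079/16)
obs 13: x=-7 → posterior Inverse-Gamma(37/4, 2727/16)

2727/164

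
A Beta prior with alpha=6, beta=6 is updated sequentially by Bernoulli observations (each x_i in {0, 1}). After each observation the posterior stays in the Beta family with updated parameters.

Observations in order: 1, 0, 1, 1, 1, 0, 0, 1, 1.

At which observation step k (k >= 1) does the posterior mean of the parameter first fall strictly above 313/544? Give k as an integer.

obs 1: x=1 → posterior Beta(7, 6)
obs 2: x=0 → posterior Beta(7, 7)
obs 3: x=1 → posterior Beta(8, 7)
obs 4: x=1 → posterior Beta(9, 7)
obs 5: x=1 → posterior Beta(10, 7)
obs 6: x=0 → posterior Beta(10, 8)
obs 7: x=0 → posterior Beta(10, 9)
obs 8: x=1 → posterior Beta(11, 9)
obs 9: x=1 → posterior Beta(12, 9)

k = 5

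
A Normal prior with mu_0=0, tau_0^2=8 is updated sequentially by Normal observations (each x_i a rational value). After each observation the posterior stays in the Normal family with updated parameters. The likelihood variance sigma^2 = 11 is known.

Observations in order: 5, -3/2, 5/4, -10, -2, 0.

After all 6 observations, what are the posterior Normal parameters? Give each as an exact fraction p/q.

obs 1: x=5 → posterior Normal(40/19, 88/19)
obs 2: x=-3/2 → posterior Normal(28/27, 88/27)
obs 3: x=5/4 → posterior Normal(38/35, 88/35)
obs 4: x=-10 → posterior Normal(-42/43, 88/43)
obs 5: x=-2 → posterior Normal(-58/51, 88/51)
obs 6: x=0 → posterior Normal(-58/59, 88/59)

mu_0=-58/59, tau_0^2=88/59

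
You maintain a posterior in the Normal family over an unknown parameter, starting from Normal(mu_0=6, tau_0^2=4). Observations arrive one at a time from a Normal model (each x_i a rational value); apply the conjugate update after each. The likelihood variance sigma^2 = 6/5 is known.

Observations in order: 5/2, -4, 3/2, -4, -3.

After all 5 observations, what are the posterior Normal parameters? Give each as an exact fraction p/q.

mu_0=-52/53, tau_0^2=12/53

obs 1: x=5/2 → posterior Normal(43/13, 12/13)
obs 2: x=-4 → posterior Normal(3/23, 12/23)
obs 3: x=3/2 → posterior Normal(6/11, 4/11)
obs 4: x=-4 → posterior Normal(-22/43, 12/43)
obs 5: x=-3 → posterior Normal(-52/53, 12/53)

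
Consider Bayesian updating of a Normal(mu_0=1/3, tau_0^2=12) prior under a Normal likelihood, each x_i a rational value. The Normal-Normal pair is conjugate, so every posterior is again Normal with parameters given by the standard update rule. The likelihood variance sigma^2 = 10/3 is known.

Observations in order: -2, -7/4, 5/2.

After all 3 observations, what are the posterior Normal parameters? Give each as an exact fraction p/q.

obs 1: x=-2 → posterior Normal(-103/69, 60/23)
obs 2: x=-7/4 → posterior Normal(-395/246, 60/41)
obs 3: x=5/2 → posterior Normal(-125/354, 60/59)

mu_0=-125/354, tau_0^2=60/59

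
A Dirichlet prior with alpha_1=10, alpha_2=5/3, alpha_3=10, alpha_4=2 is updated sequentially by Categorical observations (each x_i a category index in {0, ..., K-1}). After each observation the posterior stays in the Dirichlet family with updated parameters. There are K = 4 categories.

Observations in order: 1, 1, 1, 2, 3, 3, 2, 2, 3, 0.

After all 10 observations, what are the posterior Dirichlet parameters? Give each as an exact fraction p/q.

alpha_1=11, alpha_2=14/3, alpha_3=13, alpha_4=5

obs 1: x=1 → posterior Dirichlet(10, 8/3, 10, 2)
obs 2: x=1 → posterior Dirichlet(10, 11/3, 10, 2)
obs 3: x=1 → posterior Dirichlet(10, 14/3, 10, 2)
obs 4: x=2 → posterior Dirichlet(10, 14/3, 11, 2)
obs 5: x=3 → posterior Dirichlet(10, 14/3, 11, 3)
obs 6: x=3 → posterior Dirichlet(10, 14/3, 11, 4)
obs 7: x=2 → posterior Dirichlet(10, 14/3, 12, 4)
obs 8: x=2 → posterior Dirichlet(10, 14/3, 13, 4)
obs 9: x=3 → posterior Dirichlet(10, 14/3, 13, 5)
obs 10: x=0 → posterior Dirichlet(11, 14/3, 13, 5)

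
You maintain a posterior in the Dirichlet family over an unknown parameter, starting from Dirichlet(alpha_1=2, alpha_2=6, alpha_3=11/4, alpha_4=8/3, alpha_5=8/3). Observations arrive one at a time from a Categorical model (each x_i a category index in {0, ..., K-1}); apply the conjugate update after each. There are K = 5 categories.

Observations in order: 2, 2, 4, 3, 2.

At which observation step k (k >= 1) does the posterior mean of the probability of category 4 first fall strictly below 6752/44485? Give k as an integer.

k = 2

obs 1: x=2 → posterior Dirichlet(2, 6, 15/4, 8/3, 8/3)
obs 2: x=2 → posterior Dirichlet(2, 6, 19/4, 8/3, 8/3)
obs 3: x=4 → posterior Dirichlet(2, 6, 19/4, 8/3, 11/3)
obs 4: x=3 → posterior Dirichlet(2, 6, 19/4, 11/3, 11/3)
obs 5: x=2 → posterior Dirichlet(2, 6, 23/4, 11/3, 11/3)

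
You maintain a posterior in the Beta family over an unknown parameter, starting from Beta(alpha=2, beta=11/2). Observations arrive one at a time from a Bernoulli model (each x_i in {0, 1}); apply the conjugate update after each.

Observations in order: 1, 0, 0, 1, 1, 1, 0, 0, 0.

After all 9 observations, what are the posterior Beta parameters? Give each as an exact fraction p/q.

alpha=6, beta=21/2

obs 1: x=1 → posterior Beta(3, 11/2)
obs 2: x=0 → posterior Beta(3, 13/2)
obs 3: x=0 → posterior Beta(3, 15/2)
obs 4: x=1 → posterior Beta(4, 15/2)
obs 5: x=1 → posterior Beta(5, 15/2)
obs 6: x=1 → posterior Beta(6, 15/2)
obs 7: x=0 → posterior Beta(6, 17/2)
obs 8: x=0 → posterior Beta(6, 19/2)
obs 9: x=0 → posterior Beta(6, 21/2)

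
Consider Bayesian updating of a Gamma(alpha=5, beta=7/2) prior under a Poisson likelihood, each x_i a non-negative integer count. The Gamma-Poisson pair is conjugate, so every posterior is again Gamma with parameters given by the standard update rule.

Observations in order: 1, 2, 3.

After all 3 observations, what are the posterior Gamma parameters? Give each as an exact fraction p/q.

alpha=11, beta=13/2

obs 1: x=1 → posterior Gamma(6, 9/2)
obs 2: x=2 → posterior Gamma(8, 11/2)
obs 3: x=3 → posterior Gamma(11, 13/2)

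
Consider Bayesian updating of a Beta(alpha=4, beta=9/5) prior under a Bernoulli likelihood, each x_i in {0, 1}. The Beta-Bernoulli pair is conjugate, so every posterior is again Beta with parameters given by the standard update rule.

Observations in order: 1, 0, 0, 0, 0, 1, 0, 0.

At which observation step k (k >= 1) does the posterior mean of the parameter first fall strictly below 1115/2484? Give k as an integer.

k = 8

obs 1: x=1 → posterior Beta(5, 9/5)
obs 2: x=0 → posterior Beta(5, 14/5)
obs 3: x=0 → posterior Beta(5, 19/5)
obs 4: x=0 → posterior Beta(5, 24/5)
obs 5: x=0 → posterior Beta(5, 29/5)
obs 6: x=1 → posterior Beta(6, 29/5)
obs 7: x=0 → posterior Beta(6, 34/5)
obs 8: x=0 → posterior Beta(6, 39/5)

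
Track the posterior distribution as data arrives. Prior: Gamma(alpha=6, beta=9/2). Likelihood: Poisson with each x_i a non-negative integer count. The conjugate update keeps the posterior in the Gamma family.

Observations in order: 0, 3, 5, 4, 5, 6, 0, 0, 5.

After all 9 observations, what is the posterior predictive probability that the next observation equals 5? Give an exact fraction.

obs 1: x=0 → posterior Gamma(6, 11/2)
obs 2: x=3 → posterior Gamma(9, 13/2)
obs 3: x=5 → posterior Gamma(14, 15/2)
obs 4: x=4 → posterior Gamma(18, 17/2)
obs 5: x=5 → posterior Gamma(23, 19/2)
obs 6: x=6 → posterior Gamma(29, 21/2)
obs 7: x=0 → posterior Gamma(29, 23/2)
obs 8: x=0 → posterior Gamma(29, 25/2)
obs 9: x=5 → posterior Gamma(34, 27/2)

74502611571244962678653771250282856184440681096769071296/1080244137479689290215446159447411025741704035417740877269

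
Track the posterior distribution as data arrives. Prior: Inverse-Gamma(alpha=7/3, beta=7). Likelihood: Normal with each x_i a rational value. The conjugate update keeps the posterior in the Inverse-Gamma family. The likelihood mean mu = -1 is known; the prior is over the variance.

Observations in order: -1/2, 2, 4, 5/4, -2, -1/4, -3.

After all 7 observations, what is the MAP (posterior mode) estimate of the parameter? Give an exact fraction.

obs 1: x=-1/2 → posterior Inverse-Gamma(17/6, 57/8)
obs 2: x=2 → posterior Inverse-Gamma(10/3, 93/8)
obs 3: x=4 → posterior Inverse-Gamma(23/6, 193/8)
obs 4: x=5/4 → posterior Inverse-Gamma(13/3, 853/32)
obs 5: x=-2 → posterior Inverse-Gamma(29/6, 869/32)
obs 6: x=-1/4 → posterior Inverse-Gamma(16/3, 439/16)
obs 7: x=-3 → posterior Inverse-Gamma(35/6, 471/16)

1413/328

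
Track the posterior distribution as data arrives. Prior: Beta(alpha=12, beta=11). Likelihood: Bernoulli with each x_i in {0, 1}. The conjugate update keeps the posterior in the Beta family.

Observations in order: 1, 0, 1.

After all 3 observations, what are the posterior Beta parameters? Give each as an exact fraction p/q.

alpha=14, beta=12

obs 1: x=1 → posterior Beta(13, 11)
obs 2: x=0 → posterior Beta(13, 12)
obs 3: x=1 → posterior Beta(14, 12)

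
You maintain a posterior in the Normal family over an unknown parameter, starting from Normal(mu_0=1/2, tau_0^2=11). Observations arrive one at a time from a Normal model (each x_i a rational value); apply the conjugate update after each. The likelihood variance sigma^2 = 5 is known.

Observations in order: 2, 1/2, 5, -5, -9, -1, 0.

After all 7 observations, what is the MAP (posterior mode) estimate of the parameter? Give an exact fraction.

obs 1: x=2 → posterior Normal(49/32, 55/16)
obs 2: x=1/2 → posterior Normal(10/9, 55/27)
obs 3: x=5 → posterior Normal(85/38, 55/38)
obs 4: x=-5 → posterior Normal(30/49, 55/49)
obs 5: x=-9 → posterior Normal(-23/20, 11/12)
obs 6: x=-1 → posterior Normal(-80/71, 55/71)
obs 7: x=0 → posterior Normal(-40/41, 55/82)

-40/41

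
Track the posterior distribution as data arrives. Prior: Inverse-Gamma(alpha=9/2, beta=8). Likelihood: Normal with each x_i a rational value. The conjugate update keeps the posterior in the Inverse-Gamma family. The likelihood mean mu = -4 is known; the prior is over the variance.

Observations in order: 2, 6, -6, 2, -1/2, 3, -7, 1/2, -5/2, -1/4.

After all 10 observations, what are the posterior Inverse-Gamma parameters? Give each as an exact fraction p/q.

obs 1: x=2 → posterior Inverse-Gamma(5, 26)
obs 2: x=6 → posterior Inverse-Gamma(11/2, 76)
obs 3: x=-6 → posterior Inverse-Gamma(6, 78)
obs 4: x=2 → posterior Inverse-Gamma(13/2, 96)
obs 5: x=-1/2 → posterior Inverse-Gamma(7, 817/8)
obs 6: x=3 → posterior Inverse-Gamma(15/2, 1013/8)
obs 7: x=-7 → posterior Inverse-Gamma(8, 1049/8)
obs 8: x=1/2 → posterior Inverse-Gamma(17/2, 565/4)
obs 9: x=-5/2 → posterior Inverse-Gamma(9, 1139/8)
obs 10: x=-1/4 → posterior Inverse-Gamma(19/2, 4781/32)

alpha=19/2, beta=4781/32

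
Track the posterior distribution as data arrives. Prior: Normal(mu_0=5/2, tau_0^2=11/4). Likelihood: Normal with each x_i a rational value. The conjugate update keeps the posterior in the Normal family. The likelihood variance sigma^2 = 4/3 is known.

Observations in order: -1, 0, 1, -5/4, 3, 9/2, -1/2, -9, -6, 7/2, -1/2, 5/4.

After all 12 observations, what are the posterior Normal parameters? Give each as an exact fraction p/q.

mu_0=-125/412, tau_0^2=11/103

obs 1: x=-1 → posterior Normal(1/7, 44/49)
obs 2: x=0 → posterior Normal(7/82, 22/41)
obs 3: x=1 → posterior Normal(8/23, 44/115)
obs 4: x=-5/4 → posterior Normal(-5/592, 11/37)
obs 5: x=3 → posterior Normal(391/724, 44/181)
obs 6: x=9/2 → posterior Normal(985/856, 22/107)
obs 7: x=-1/2 → posterior Normal(919/988, 44/247)
obs 8: x=-9 → posterior Normal(-269/1120, 11/70)
obs 9: x=-6 → posterior Normal(-1061/1252, 44/313)
obs 10: x=7/2 → posterior Normal(-599/1384, 22/173)
obs 11: x=-1/2 → posterior Normal(-665/1516, 44/379)
obs 12: x=5/4 → posterior Normal(-125/412, 11/103)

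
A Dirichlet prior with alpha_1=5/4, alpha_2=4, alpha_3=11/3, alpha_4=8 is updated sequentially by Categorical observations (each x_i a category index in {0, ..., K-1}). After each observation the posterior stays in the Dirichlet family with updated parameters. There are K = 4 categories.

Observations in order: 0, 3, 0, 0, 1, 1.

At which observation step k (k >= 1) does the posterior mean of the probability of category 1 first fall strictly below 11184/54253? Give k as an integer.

k = 3

obs 1: x=0 → posterior Dirichlet(9/4, 4, 11/3, 8)
obs 2: x=3 → posterior Dirichlet(9/4, 4, 11/3, 9)
obs 3: x=0 → posterior Dirichlet(13/4, 4, 11/3, 9)
obs 4: x=0 → posterior Dirichlet(17/4, 4, 11/3, 9)
obs 5: x=1 → posterior Dirichlet(17/4, 5, 11/3, 9)
obs 6: x=1 → posterior Dirichlet(17/4, 6, 11/3, 9)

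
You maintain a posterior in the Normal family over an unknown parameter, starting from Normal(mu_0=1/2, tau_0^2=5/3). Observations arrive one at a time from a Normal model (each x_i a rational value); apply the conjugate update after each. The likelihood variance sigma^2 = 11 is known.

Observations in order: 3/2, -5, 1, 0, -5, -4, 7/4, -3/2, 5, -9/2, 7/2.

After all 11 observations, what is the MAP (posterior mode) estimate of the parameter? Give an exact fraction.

-79/352

obs 1: x=3/2 → posterior Normal(12/19, 55/38)
obs 2: x=-5 → posterior Normal(-1/43, 55/43)
obs 3: x=1 → posterior Normal(1/12, 55/48)
obs 4: x=0 → posterior Normal(4/53, 55/53)
obs 5: x=-5 → posterior Normal(-21/58, 55/58)
obs 6: x=-4 → posterior Normal(-41/63, 55/63)
obs 7: x=7/4 → posterior Normal(-129/272, 55/68)
obs 8: x=-3/2 → posterior Normal(-159/292, 55/73)
obs 9: x=5 → posterior Normal(-59/312, 55/78)
obs 10: x=-9/2 → posterior Normal(-149/332, 55/83)
obs 11: x=7/2 → posterior Normal(-79/352, 5/8)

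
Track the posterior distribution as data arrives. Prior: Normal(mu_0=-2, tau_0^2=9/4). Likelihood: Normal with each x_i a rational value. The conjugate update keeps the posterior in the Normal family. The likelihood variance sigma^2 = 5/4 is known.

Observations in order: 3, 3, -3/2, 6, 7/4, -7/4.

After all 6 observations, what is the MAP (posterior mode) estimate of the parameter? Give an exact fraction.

obs 1: x=3 → posterior Normal(17/14, 45/56)
obs 2: x=3 → posterior Normal(44/23, 45/92)
obs 3: x=-3/2 → posterior Normal(61/64, 45/128)
obs 4: x=6 → posterior Normal(169/82, 45/164)
obs 5: x=7/4 → posterior Normal(401/200, 9/40)
obs 6: x=-7/4 → posterior Normal(169/118, 45/236)

169/118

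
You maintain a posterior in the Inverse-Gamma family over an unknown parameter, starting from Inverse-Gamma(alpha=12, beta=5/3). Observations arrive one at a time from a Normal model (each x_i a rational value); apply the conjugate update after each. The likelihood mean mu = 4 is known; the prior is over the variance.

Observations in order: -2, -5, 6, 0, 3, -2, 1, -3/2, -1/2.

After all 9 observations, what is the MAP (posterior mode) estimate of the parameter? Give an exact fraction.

203/30

obs 1: x=-2 → posterior Inverse-Gamma(25/2, 59/3)
obs 2: x=-5 → posterior Inverse-Gamma(13, 361/6)
obs 3: x=6 → posterior Inverse-Gamma(27/2, 373/6)
obs 4: x=0 → posterior Inverse-Gamma(14, 421/6)
obs 5: x=3 → posterior Inverse-Gamma(29/2, 212/3)
obs 6: x=-2 → posterior Inverse-Gamma(15, 266/3)
obs 7: x=1 → posterior Inverse-Gamma(31/2, 559/6)
obs 8: x=-3/2 → posterior Inverse-Gamma(16, 2599/24)
obs 9: x=-1/2 → posterior Inverse-Gamma(33/2, 1421/12)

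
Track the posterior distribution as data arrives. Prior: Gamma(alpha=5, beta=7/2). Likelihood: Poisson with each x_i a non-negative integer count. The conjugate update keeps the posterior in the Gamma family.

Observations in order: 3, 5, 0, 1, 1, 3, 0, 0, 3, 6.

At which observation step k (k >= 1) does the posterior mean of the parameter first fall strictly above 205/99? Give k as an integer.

k = 2

obs 1: x=3 → posterior Gamma(8, 9/2)
obs 2: x=5 → posterior Gamma(13, 11/2)
obs 3: x=0 → posterior Gamma(13, 13/2)
obs 4: x=1 → posterior Gamma(14, 15/2)
obs 5: x=1 → posterior Gamma(15, 17/2)
obs 6: x=3 → posterior Gamma(18, 19/2)
obs 7: x=0 → posterior Gamma(18, 21/2)
obs 8: x=0 → posterior Gamma(18, 23/2)
obs 9: x=3 → posterior Gamma(21, 25/2)
obs 10: x=6 → posterior Gamma(27, 27/2)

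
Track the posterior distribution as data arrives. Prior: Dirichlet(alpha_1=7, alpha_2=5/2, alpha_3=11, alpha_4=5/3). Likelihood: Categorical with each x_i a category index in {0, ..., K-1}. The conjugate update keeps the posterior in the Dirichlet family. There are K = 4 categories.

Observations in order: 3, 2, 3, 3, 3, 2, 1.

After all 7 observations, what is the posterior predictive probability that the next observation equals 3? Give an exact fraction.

34/175

obs 1: x=3 → posterior Dirichlet(7, 5/2, 11, 8/3)
obs 2: x=2 → posterior Dirichlet(7, 5/2, 12, 8/3)
obs 3: x=3 → posterior Dirichlet(7, 5/2, 12, 11/3)
obs 4: x=3 → posterior Dirichlet(7, 5/2, 12, 14/3)
obs 5: x=3 → posterior Dirichlet(7, 5/2, 12, 17/3)
obs 6: x=2 → posterior Dirichlet(7, 5/2, 13, 17/3)
obs 7: x=1 → posterior Dirichlet(7, 7/2, 13, 17/3)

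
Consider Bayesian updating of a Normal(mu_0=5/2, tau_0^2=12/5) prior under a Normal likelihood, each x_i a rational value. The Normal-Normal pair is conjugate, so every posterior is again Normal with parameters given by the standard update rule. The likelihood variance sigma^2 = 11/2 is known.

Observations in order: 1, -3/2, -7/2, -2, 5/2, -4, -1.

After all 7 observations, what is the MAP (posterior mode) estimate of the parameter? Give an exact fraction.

obs 1: x=1 → posterior Normal(323/158, 132/79)
obs 2: x=-3/2 → posterior Normal(251/206, 132/103)
obs 3: x=-7/2 → posterior Normal(83/254, 132/127)
obs 4: x=-2 → posterior Normal(-13/302, 132/151)
obs 5: x=5/2 → posterior Normal(107/350, 132/175)
obs 6: x=-4 → posterior Normal(-85/398, 132/199)
obs 7: x=-1 → posterior Normal(-133/446, 132/223)

-133/446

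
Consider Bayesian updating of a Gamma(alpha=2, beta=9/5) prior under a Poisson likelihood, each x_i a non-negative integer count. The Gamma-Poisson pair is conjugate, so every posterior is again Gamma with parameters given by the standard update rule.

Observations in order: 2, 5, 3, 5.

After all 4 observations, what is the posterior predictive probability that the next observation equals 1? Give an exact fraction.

obs 1: x=2 → posterior Gamma(4, 14/5)
obs 2: x=5 → posterior Gamma(9, 19/5)
obs 3: x=3 → posterior Gamma(12, 24/5)
obs 4: x=5 → posterior Gamma(17, 29/5)

36285738683650365574190545/216856071211931864708415488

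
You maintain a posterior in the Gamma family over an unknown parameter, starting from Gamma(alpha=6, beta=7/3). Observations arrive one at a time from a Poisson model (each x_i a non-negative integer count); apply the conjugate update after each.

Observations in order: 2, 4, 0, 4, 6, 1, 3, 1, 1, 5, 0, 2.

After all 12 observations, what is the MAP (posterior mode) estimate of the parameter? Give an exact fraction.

102/43

obs 1: x=2 → posterior Gamma(8, 10/3)
obs 2: x=4 → posterior Gamma(12, 13/3)
obs 3: x=0 → posterior Gamma(12, 16/3)
obs 4: x=4 → posterior Gamma(16, 19/3)
obs 5: x=6 → posterior Gamma(22, 22/3)
obs 6: x=1 → posterior Gamma(23, 25/3)
obs 7: x=3 → posterior Gamma(26, 28/3)
obs 8: x=1 → posterior Gamma(27, 31/3)
obs 9: x=1 → posterior Gamma(28, 34/3)
obs 10: x=5 → posterior Gamma(33, 37/3)
obs 11: x=0 → posterior Gamma(33, 40/3)
obs 12: x=2 → posterior Gamma(35, 43/3)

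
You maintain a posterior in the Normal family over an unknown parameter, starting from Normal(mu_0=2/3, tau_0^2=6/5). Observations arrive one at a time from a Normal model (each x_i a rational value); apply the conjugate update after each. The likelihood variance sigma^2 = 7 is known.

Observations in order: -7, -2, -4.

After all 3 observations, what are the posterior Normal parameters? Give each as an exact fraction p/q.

obs 1: x=-7 → posterior Normal(-56/123, 42/41)
obs 2: x=-2 → posterior Normal(-92/141, 42/47)
obs 3: x=-4 → posterior Normal(-164/159, 42/53)

mu_0=-164/159, tau_0^2=42/53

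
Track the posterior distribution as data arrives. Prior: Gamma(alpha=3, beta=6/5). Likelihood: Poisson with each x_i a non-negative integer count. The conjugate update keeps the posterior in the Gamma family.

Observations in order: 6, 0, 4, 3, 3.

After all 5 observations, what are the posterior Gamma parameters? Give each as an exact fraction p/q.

obs 1: x=6 → posterior Gamma(9, 11/5)
obs 2: x=0 → posterior Gamma(9, 16/5)
obs 3: x=4 → posterior Gamma(13, 21/5)
obs 4: x=3 → posterior Gamma(16, 26/5)
obs 5: x=3 → posterior Gamma(19, 31/5)

alpha=19, beta=31/5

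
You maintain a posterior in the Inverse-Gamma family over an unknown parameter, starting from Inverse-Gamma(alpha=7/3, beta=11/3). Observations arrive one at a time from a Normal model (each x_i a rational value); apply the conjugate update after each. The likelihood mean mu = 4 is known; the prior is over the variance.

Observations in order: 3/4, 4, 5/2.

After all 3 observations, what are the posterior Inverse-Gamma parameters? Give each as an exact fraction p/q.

obs 1: x=3/4 → posterior Inverse-Gamma(17/6, 859/96)
obs 2: x=4 → posterior Inverse-Gamma(10/3, 859/96)
obs 3: x=5/2 → posterior Inverse-Gamma(23/6, 967/96)

alpha=23/6, beta=967/96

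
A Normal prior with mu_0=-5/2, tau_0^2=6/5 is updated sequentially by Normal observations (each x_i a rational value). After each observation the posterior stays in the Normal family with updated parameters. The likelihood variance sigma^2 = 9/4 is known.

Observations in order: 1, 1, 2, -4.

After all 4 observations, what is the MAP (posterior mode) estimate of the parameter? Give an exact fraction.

-75/94

obs 1: x=1 → posterior Normal(-59/46, 18/23)
obs 2: x=1 → posterior Normal(-43/62, 18/31)
obs 3: x=2 → posterior Normal(-11/78, 6/13)
obs 4: x=-4 → posterior Normal(-75/94, 18/47)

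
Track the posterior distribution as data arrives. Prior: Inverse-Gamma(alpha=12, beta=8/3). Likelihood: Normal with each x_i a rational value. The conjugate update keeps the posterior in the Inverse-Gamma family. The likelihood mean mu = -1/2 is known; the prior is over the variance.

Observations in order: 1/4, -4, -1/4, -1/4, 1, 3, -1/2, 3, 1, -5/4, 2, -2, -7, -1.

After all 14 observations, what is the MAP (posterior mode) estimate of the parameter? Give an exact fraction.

obs 1: x=1/4 → posterior Inverse-Gamma(25/2, 283/96)
obs 2: x=-4 → posterior Inverse-Gamma(13, 871/96)
obs 3: x=-1/4 → posterior Inverse-Gamma(27/2, 437/48)
obs 4: x=-1/4 → posterior Inverse-Gamma(14, 877/96)
obs 5: x=1 → posterior Inverse-Gamma(29/2, 985/96)
obs 6: x=3 → posterior Inverse-Gamma(15, 1573/96)
obs 7: x=-1/2 → posterior Inverse-Gamma(31/2, 1573/96)
obs 8: x=3 → posterior Inverse-Gamma(16, 2161/96)
obs 9: x=1 → posterior Inverse-Gamma(33/2, 2269/96)
obs 10: x=-5/4 → posterior Inverse-Gamma(17, 287/12)
obs 11: x=2 → posterior Inverse-Gamma(35/2, 649/24)
obs 12: x=-2 → posterior Inverse-Gamma(18, 169/6)
obs 13: x=-7 → posterior Inverse-Gamma(37/2, 1183/24)
obs 14: x=-1 → posterior Inverse-Gamma(19, 593/12)

593/240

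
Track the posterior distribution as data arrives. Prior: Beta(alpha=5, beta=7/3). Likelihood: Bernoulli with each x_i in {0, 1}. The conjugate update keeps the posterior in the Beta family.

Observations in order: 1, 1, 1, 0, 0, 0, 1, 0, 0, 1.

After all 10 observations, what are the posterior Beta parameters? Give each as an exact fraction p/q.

alpha=10, beta=22/3

obs 1: x=1 → posterior Beta(6, 7/3)
obs 2: x=1 → posterior Beta(7, 7/3)
obs 3: x=1 → posterior Beta(8, 7/3)
obs 4: x=0 → posterior Beta(8, 10/3)
obs 5: x=0 → posterior Beta(8, 13/3)
obs 6: x=0 → posterior Beta(8, 16/3)
obs 7: x=1 → posterior Beta(9, 16/3)
obs 8: x=0 → posterior Beta(9, 19/3)
obs 9: x=0 → posterior Beta(9, 22/3)
obs 10: x=1 → posterior Beta(10, 22/3)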